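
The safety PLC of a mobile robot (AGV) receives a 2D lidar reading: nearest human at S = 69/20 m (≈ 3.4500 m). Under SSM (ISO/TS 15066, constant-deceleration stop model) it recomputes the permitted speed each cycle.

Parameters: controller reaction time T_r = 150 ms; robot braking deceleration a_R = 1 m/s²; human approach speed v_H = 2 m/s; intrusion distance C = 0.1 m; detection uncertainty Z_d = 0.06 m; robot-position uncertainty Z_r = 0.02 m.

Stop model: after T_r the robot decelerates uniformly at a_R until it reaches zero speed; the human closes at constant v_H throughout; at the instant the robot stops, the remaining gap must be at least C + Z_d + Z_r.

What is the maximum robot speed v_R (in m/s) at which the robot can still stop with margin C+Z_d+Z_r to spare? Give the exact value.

v_R_max = 11/10 m/s = 1.1000 m/s

at the boundary: (1/2)·v² + (43/20)·v + (-297/100) = 0
  disc = (43/20)² − 4·(1/2)·(-297/100) = 169/16 ; √disc = 13/4
  v_R = (−(43/20) + 13/4) / (2·(1/2)) = 11/10 m/s
check:
braking lasts T_s = (11/10)/1 = 1.1000 s
robot in T_r: 1.1000·0.1500 = 0.1650 m
robot under decel: 1.1000²/(2·1.0000) = 0.6050 m
human closes 2.0000·1.2500 = 2.5000 m
residual clearance needed = 0.1000+0.0600+0.0200 = 0.1800 m
sum ≈ 0.1650+0.6050+2.5000+0.1800 ≈ 3.4500 m = S ✓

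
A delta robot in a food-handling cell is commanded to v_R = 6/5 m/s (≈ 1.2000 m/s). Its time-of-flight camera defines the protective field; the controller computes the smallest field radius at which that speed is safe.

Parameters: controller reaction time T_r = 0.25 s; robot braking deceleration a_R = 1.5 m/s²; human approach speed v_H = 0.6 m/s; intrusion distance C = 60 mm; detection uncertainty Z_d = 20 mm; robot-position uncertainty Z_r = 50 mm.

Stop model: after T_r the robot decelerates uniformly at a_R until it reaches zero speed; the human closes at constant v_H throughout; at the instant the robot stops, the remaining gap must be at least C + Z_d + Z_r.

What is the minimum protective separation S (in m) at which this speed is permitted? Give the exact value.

braking lasts T_s = (6/5)/(3/2) = 0.8000 s
reaction-phase robot travel = 1.2000·0.2500 = 0.3000 m
robot under decel: 1.2000²/(2·1.5000) = 0.4800 m
person approaches 0.6000·(0.2500+0.8000) = 0.6300 m
residual clearance needed = 0.0600+0.0200+0.0500 = 0.1300 m
S_min ≈ 0.3000+0.4800+0.6300+0.1300  ⇒  S_min = 77/50 m

S_min = 77/50 m = 1.5400 m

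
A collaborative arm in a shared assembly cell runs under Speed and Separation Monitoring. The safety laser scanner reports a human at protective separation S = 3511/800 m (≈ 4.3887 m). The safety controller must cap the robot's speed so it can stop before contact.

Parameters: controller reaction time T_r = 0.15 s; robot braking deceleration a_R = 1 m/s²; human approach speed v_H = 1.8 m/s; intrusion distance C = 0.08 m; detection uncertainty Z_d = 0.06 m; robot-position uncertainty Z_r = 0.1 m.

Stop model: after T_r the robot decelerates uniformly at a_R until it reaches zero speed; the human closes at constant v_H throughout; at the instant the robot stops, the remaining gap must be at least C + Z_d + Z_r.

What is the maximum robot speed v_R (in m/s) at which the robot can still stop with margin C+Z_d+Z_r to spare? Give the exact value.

quadratic (1/2)·v² + (39/20)·v + (-3103/800) = 0
  disc = (39/20)² − 4·(1/2)·(-3103/800) = 289/25 ; √disc = 17/5
  v_R = (−(39/20) + 17/5) / (2·(1/2)) = 29/20 m/s
check:
stop time T_s = (29/20)/1 = 1.4500 s
reaction-phase robot travel = 1.4500·0.1500 = 0.2175 m
robot covers 1.4500·1.4500 − ½·1.0000·1.4500² = 1.0513 m while stopping
human closes 1.8000·1.6000 = 2.8800 m
C+Z_d+Z_r = 0.0800+0.0600+0.1000 = 0.2400 m
sum ≈ 0.2175+1.0513+2.8800+0.2400 ≈ 4.3887 m = S ✓

v_R_max = 29/20 m/s = 1.4500 m/s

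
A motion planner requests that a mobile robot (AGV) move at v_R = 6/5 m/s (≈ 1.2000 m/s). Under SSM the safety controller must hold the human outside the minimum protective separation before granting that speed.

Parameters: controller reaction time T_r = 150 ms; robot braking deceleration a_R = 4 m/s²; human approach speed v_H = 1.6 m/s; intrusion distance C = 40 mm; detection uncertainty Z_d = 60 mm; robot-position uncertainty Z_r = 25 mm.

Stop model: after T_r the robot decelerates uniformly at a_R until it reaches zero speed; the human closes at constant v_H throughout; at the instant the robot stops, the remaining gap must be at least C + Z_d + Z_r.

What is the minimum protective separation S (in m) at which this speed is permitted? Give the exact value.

S_min = 241/200 m = 1.2050 m

stop time T_s = (6/5)/4 = 0.3000 s
robot in T_r: 1.2000·0.1500 = 0.1800 m
braking distance = 1.2000²/(2·4.0000) = 0.1800 m
person approaches 1.6000·(0.1500+0.3000) = 0.7200 m
C+Z_d+Z_r = 0.0400+0.0600+0.0250 = 0.1250 m
S_min ≈ 0.1800+0.1800+0.7200+0.1250  ⇒  S_min = 241/200 m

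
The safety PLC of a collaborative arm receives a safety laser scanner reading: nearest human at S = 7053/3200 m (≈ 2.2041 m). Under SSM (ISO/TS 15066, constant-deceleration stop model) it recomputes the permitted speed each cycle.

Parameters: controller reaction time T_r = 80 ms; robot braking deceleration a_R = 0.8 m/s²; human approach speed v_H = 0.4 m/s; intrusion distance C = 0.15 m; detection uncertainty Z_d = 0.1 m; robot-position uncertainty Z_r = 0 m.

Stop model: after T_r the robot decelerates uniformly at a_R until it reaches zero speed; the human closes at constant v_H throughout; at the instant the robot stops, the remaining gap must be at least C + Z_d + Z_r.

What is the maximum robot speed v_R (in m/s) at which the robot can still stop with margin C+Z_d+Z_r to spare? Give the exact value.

v_R_max = 27/20 m/s = 1.3500 m/s

collect terms ⇒ (5/8)·v_R² + (29/50)·v_R + (-30753/16000) = 0
  disc = (29/50)² − 4·(5/8)·(-30753/16000) = 822649/160000 ; √disc = 907/400
  v_R = (−(29/50) + 907/400) / (2·(5/8)) = 27/20 m/s
check:
braking lasts T_s = (27/20)/(4/5) = 1.6875 s
robot covers v_R·T_r = 1.3500·0.0800 = 0.1080 m before braking
robot covers 1.3500·1.6875 − ½·0.8000·1.6875² = 1.1391 m while stopping
human over T_r+T_s: 0.4000·(0.0800+1.6875) = 0.7070 m
margins: 0.1500+0.1000+0.0000 = 0.2500 m
sum ≈ 0.1080+1.1391+0.7070+0.2500 ≈ 2.2041 m = S ✓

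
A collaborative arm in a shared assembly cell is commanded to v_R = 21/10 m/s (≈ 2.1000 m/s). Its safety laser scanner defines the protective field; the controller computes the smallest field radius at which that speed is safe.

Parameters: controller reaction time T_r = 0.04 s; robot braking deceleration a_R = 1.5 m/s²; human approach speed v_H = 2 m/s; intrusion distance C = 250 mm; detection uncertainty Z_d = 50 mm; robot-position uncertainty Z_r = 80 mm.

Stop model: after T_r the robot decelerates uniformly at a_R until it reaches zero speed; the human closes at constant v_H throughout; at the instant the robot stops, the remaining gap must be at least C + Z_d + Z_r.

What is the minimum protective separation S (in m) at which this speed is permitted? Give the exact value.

braking lasts T_s = (21/10)/(3/2) = 1.4000 s
robot covers v_R·T_r = 2.1000·0.0400 = 0.0840 m before braking
robot covers 2.1000·1.4000 − ½·1.5000·1.4000² = 1.4700 m while stopping
person approaches 2.0000·(0.0400+1.4000) = 2.8800 m
C+Z_d+Z_r = 0.2500+0.0500+0.0800 = 0.3800 m
S_min ≈ 0.0840+1.4700+2.8800+0.3800  ⇒  S_min = 2407/500 m

S_min = 2407/500 m = 4.8140 m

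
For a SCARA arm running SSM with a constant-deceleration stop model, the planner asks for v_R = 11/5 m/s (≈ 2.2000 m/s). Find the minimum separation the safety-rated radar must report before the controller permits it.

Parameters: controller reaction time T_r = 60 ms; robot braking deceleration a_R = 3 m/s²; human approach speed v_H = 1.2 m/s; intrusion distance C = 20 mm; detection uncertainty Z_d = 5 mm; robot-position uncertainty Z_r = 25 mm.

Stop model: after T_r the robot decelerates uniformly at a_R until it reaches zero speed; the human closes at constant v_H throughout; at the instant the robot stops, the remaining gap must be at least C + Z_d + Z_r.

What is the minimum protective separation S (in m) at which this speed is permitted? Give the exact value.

braking lasts T_s = (11/5)/3 = 0.7333 s
robot covers v_R·T_r = 2.2000·0.0600 = 0.1320 m before braking
robot under decel: 2.2000²/(2·3.0000) = 0.8067 m
human closes 1.2000·0.7933 = 0.9520 m
residual clearance needed = 0.0200+0.0050+0.0250 = 0.0500 m
S_min ≈ 0.1320+0.8067+0.9520+0.0500  ⇒  S_min = 2911/1500 m

S_min = 2911/1500 m = 1.9407 m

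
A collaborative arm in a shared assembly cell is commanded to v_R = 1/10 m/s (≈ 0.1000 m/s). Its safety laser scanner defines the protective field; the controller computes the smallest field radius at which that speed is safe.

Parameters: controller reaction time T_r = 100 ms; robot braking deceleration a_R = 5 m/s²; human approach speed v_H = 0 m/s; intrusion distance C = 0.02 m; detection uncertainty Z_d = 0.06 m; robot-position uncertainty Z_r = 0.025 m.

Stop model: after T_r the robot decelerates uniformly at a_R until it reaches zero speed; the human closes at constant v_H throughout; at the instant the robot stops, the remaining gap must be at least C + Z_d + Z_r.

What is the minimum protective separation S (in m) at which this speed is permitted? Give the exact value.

S_min = 29/250 m = 0.1160 m

T_s = v_R/a_R = (1/10)/5 = 0.0200 s
robot in T_r: 0.1000·0.1000 = 0.0100 m
braking distance = 0.1000²/(2·5.0000) = 0.0010 m
person approaches 0.0000·(0.1000+0.0200) = 0.0000 m
residual clearance needed = 0.0200+0.0600+0.0250 = 0.1050 m
S_min ≈ 0.0100+0.0010+0.0000+0.1050  ⇒  S_min = 29/250 m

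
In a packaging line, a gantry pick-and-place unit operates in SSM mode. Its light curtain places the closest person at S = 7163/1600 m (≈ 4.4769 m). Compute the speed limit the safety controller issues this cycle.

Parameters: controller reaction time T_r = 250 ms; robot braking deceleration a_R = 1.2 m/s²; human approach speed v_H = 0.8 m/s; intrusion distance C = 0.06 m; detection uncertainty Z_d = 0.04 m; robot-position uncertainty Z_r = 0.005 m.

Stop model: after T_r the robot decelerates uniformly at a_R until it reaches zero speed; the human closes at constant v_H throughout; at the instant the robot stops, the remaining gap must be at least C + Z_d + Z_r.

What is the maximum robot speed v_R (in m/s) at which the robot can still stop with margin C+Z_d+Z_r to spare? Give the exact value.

collect terms ⇒ (5/12)·v_R² + (11/12)·v_R + (-267/64) = 0
  disc = (11/12)² − 4·(5/12)·(-267/64) = 4489/576 ; √disc = 67/24
  v_R = (−(11/12) + 67/24) / (2·(5/12)) = 9/4 m/s
check:
stop time T_s = (9/4)/(6/5) = 1.8750 s
robot covers v_R·T_r = 2.2500·0.2500 = 0.5625 m before braking
robot covers 2.2500·1.8750 − ½·1.2000·1.8750² = 2.1094 m while stopping
human over T_r+T_s: 0.8000·(0.2500+1.8750) = 1.7000 m
residual clearance needed = 0.0600+0.0400+0.0050 = 0.1050 m
sum ≈ 0.5625+2.1094+1.7000+0.1050 ≈ 4.4769 m = S ✓

v_R_max = 9/4 m/s = 2.2500 m/s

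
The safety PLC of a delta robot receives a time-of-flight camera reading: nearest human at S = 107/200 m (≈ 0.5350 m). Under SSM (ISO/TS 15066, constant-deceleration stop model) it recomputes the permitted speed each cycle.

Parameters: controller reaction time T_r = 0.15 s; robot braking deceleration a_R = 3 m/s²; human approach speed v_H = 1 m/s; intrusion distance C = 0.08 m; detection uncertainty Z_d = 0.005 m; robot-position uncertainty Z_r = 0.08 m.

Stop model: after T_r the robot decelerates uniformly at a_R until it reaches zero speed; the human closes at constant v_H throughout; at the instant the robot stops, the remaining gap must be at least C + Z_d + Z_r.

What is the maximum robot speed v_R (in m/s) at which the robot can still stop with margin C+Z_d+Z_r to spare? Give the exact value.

quadratic (1/6)·v² + (29/60)·v + (-11/50) = 0
  disc = (29/60)² − 4·(1/6)·(-11/50) = 1369/3600 ; √disc = 37/60
  v_R = (−(29/60) + 37/60) / (2·(1/6)) = 2/5 m/s
check:
T_s = v_R/a_R = (2/5)/3 = 0.1333 s
robot covers v_R·T_r = 0.4000·0.1500 = 0.0600 m before braking
robot under decel: 0.4000²/(2·3.0000) = 0.0267 m
human closes 1.0000·0.2833 = 0.2833 m
margins: 0.0800+0.0050+0.0800 = 0.1650 m
sum ≈ 0.0600+0.0267+0.2833+0.1650 ≈ 0.5350 m = S ✓

v_R_max = 2/5 m/s = 0.4000 m/s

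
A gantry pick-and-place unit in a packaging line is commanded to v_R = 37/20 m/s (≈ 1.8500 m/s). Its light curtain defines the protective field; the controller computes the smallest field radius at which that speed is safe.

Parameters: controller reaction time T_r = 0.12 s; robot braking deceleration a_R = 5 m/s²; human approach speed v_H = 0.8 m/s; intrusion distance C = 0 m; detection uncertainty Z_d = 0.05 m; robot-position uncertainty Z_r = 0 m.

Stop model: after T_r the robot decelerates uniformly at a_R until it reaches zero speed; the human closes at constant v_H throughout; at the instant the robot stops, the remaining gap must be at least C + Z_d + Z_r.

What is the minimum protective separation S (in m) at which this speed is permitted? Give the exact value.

S_min = 161/160 m = 1.0063 m

stop time T_s = (37/20)/5 = 0.3700 s
robot covers v_R·T_r = 1.8500·0.1200 = 0.2220 m before braking
braking distance = 1.8500²/(2·5.0000) = 0.3422 m
human closes 0.8000·0.4900 = 0.3920 m
residual clearance needed = 0.0000+0.0500+0.0000 = 0.0500 m
S_min ≈ 0.2220+0.3422+0.3920+0.0500  ⇒  S_min = 161/160 m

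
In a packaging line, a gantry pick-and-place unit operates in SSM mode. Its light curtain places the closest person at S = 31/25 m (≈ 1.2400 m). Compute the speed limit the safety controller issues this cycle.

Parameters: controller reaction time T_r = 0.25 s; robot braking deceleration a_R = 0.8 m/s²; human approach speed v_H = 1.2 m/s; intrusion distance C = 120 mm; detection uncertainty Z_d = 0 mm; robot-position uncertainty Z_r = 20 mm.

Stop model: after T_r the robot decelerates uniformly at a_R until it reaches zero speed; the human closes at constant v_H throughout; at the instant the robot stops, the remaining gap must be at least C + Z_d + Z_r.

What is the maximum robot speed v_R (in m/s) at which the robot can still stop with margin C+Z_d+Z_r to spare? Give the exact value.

at the boundary: (5/8)·v² + (7/4)·v + (-4/5) = 0
  disc = (7/4)² − 4·(5/8)·(-4/5) = 81/16 ; √disc = 9/4
  v_R = (−(7/4) + 9/4) / (2·(5/8)) = 2/5 m/s
check:
stop time T_s = (2/5)/(4/5) = 0.5000 s
robot in T_r: 0.4000·0.2500 = 0.1000 m
braking distance = 0.4000²/(2·0.8000) = 0.1000 m
person approaches 1.2000·(0.2500+0.5000) = 0.9000 m
margins: 0.1200+0.0000+0.0200 = 0.1400 m
sum ≈ 0.1000+0.1000+0.9000+0.1400 ≈ 1.2400 m = S ✓

v_R_max = 2/5 m/s = 0.4000 m/s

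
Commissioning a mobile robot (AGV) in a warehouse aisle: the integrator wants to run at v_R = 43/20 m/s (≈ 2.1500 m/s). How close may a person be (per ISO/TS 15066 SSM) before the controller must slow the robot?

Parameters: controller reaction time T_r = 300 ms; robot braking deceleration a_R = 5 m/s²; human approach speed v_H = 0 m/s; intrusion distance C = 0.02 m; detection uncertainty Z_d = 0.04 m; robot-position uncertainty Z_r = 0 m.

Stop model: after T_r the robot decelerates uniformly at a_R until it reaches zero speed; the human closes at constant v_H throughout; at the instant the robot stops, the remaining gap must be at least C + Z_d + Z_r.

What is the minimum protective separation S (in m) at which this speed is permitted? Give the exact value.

S_min = 4669/4000 m = 1.1672 m

stop time T_s = (43/20)/5 = 0.4300 s
reaction-phase robot travel = 2.1500·0.3000 = 0.6450 m
robot covers 2.1500·0.4300 − ½·5.0000·0.4300² = 0.4622 m while stopping
human over T_r+T_s: 0.0000·(0.3000+0.4300) = 0.0000 m
residual clearance needed = 0.0200+0.0400+0.0000 = 0.0600 m
S_min ≈ 0.6450+0.4622+0.0000+0.0600  ⇒  S_min = 4669/4000 m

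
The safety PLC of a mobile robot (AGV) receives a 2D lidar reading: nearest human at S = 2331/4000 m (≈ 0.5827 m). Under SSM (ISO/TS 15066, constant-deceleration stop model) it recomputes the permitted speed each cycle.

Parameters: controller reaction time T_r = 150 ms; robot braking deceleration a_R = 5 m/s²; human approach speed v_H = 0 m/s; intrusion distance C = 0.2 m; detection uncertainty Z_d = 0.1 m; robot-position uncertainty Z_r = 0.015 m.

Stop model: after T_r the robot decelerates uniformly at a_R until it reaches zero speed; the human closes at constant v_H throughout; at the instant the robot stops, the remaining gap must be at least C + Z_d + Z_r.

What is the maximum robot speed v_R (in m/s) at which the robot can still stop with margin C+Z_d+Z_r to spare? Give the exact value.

quadratic (1/10)·v² + (3/20)·v + (-1071/4000) = 0
  disc = (3/20)² − 4·(1/10)·(-1071/4000) = 81/625 ; √disc = 9/25
  v_R = (−(3/20) + 9/25) / (2·(1/10)) = 21/20 m/s
check:
T_s = v_R/a_R = (21/20)/5 = 0.2100 s
reaction-phase robot travel = 1.0500·0.1500 = 0.1575 m
robot under decel: 1.0500²/(2·5.0000) = 0.1103 m
human closes 0.0000·0.3600 = 0.0000 m
C+Z_d+Z_r = 0.2000+0.1000+0.0150 = 0.3150 m
sum ≈ 0.1575+0.1103+0.0000+0.3150 ≈ 0.5827 m = S ✓

v_R_max = 21/20 m/s = 1.0500 m/s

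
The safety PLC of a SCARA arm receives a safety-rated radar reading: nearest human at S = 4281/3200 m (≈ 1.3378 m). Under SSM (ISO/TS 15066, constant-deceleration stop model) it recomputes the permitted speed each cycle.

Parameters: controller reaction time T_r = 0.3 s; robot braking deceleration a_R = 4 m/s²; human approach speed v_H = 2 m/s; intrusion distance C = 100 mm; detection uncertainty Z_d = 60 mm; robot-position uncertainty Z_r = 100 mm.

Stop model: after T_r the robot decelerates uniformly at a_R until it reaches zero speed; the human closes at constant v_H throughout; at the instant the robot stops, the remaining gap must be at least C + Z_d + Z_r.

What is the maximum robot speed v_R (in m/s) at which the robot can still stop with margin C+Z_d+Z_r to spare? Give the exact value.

at the boundary: (1/8)·v² + (4/5)·v + (-1529/3200) = 0
  disc = (4/5)² − 4·(1/8)·(-1529/3200) = 225/256 ; √disc = 15/16
  v_R = (−(4/5) + 15/16) / (2·(1/8)) = 11/20 m/s
check:
stop time T_s = (11/20)/4 = 0.1375 s
robot in T_r: 0.5500·0.3000 = 0.1650 m
braking distance = 0.5500²/(2·4.0000) = 0.0378 m
person approaches 2.0000·(0.3000+0.1375) = 0.8750 m
C+Z_d+Z_r = 0.1000+0.0600+0.1000 = 0.2600 m
sum ≈ 0.1650+0.0378+0.8750+0.2600 ≈ 1.3378 m = S ✓

v_R_max = 11/20 m/s = 0.5500 m/s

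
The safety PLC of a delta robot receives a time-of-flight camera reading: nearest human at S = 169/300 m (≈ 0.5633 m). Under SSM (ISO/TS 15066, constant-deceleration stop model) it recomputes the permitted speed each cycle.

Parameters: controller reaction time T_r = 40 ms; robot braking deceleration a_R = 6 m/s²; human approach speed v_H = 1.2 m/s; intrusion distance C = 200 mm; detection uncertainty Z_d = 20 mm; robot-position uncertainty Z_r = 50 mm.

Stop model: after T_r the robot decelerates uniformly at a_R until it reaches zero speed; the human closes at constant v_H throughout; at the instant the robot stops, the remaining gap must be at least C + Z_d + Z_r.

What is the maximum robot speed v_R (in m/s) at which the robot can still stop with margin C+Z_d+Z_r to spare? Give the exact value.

collect terms ⇒ (1/12)·v_R² + (6/25)·v_R + (-92/375) = 0
  disc = (6/25)² − 4·(1/12)·(-92/375) = 784/5625 ; √disc = 28/75
  v_R = (−(6/25) + 28/75) / (2·(1/12)) = 4/5 m/s
check:
T_s = v_R/a_R = (4/5)/6 = 0.1333 s
robot covers v_R·T_r = 0.8000·0.0400 = 0.0320 m before braking
robot under decel: 0.8000²/(2·6.0000) = 0.0533 m
human closes 1.2000·0.1733 = 0.2080 m
residual clearance needed = 0.2000+0.0200+0.0500 = 0.2700 m
sum ≈ 0.0320+0.0533+0.2080+0.2700 ≈ 0.5633 m = S ✓

v_R_max = 4/5 m/s = 0.8000 m/s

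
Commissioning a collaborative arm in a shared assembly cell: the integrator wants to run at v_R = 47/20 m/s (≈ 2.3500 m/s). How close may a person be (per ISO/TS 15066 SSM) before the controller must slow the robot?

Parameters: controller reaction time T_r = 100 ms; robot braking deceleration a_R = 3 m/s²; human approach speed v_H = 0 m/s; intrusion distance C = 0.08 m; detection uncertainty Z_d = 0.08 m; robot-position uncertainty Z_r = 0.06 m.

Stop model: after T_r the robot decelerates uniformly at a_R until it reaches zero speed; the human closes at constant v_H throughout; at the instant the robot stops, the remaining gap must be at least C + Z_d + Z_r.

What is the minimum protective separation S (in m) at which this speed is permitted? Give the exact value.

braking lasts T_s = (47/20)/3 = 0.7833 s
robot covers v_R·T_r = 2.3500·0.1000 = 0.2350 m before braking
robot covers 2.3500·0.7833 − ½·3.0000·0.7833² = 0.9204 m while stopping
human over T_r+T_s: 0.0000·(0.1000+0.7833) = 0.0000 m
C+Z_d+Z_r = 0.0800+0.0800+0.0600 = 0.2200 m
S_min ≈ 0.2350+0.9204+0.0000+0.2200  ⇒  S_min = 3301/2400 m

S_min = 3301/2400 m = 1.3754 m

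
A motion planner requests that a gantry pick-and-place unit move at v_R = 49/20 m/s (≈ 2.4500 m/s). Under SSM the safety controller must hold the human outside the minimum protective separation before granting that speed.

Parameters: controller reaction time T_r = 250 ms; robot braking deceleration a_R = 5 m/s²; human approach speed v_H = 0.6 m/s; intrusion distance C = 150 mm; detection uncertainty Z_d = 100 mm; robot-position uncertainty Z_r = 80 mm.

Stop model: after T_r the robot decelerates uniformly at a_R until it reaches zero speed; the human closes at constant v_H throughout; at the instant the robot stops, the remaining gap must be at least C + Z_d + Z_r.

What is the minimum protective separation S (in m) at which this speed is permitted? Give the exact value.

S_min = 7947/4000 m = 1.9868 m

stop time T_s = (49/20)/5 = 0.4900 s
robot covers v_R·T_r = 2.4500·0.2500 = 0.6125 m before braking
robot covers 2.4500·0.4900 − ½·5.0000·0.4900² = 0.6002 m while stopping
human over T_r+T_s: 0.6000·(0.2500+0.4900) = 0.4440 m
margins: 0.1500+0.1000+0.0800 = 0.3300 m
S_min ≈ 0.6125+0.6002+0.4440+0.3300  ⇒  S_min = 7947/4000 m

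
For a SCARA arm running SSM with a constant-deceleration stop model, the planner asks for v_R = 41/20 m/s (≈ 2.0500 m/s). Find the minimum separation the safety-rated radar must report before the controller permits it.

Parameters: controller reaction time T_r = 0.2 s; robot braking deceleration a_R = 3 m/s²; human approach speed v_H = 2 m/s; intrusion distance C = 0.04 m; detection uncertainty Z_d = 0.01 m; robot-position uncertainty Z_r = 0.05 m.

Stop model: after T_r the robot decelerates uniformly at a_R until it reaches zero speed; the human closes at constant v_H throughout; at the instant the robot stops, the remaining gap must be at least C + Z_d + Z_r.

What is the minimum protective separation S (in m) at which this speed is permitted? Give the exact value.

braking lasts T_s = (41/20)/3 = 0.6833 s
robot in T_r: 2.0500·0.2000 = 0.4100 m
robot covers 2.0500·0.6833 − ½·3.0000·0.6833² = 0.7004 m while stopping
human over T_r+T_s: 2.0000·(0.2000+0.6833) = 1.7667 m
residual clearance needed = 0.0400+0.0100+0.0500 = 0.1000 m
S_min ≈ 0.4100+0.7004+1.7667+0.1000  ⇒  S_min = 1429/480 m

S_min = 1429/480 m = 2.9771 m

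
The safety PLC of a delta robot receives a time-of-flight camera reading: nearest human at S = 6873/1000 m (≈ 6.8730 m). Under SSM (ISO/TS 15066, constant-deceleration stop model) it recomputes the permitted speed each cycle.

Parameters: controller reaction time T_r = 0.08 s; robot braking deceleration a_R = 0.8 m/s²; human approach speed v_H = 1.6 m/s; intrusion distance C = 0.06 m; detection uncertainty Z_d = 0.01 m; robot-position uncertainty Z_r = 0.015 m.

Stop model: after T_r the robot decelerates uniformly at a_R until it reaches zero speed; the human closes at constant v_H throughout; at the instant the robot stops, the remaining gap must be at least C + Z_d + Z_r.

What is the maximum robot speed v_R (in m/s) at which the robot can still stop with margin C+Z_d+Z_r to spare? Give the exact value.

v_R_max = 2 m/s = 2.0000 m/s

quadratic (5/8)·v² + (52/25)·v + (-333/50) = 0
  disc = (52/25)² − 4·(5/8)·(-333/50) = 52441/2500 ; √disc = 229/50
  v_R = (−(52/25) + 229/50) / (2·(5/8)) = 2 m/s
check:
braking lasts T_s = 2/(4/5) = 2.5000 s
robot covers v_R·T_r = 2.0000·0.0800 = 0.1600 m before braking
robot covers 2.0000·2.5000 − ½·0.8000·2.5000² = 2.5000 m while stopping
person approaches 1.6000·(0.0800+2.5000) = 4.1280 m
margins: 0.0600+0.0100+0.0150 = 0.0850 m
sum ≈ 0.1600+2.5000+4.1280+0.0850 ≈ 6.8730 m = S ✓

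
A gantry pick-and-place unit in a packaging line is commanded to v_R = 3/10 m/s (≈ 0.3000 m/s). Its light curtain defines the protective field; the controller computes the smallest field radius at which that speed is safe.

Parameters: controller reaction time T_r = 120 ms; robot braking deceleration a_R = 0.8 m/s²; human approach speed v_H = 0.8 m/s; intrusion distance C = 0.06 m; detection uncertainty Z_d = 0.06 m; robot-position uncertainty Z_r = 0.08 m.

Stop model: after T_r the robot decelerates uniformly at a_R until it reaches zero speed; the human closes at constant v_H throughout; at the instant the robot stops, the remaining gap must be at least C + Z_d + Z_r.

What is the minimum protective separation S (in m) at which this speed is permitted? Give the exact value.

S_min = 2753/4000 m = 0.6883 m

braking lasts T_s = (3/10)/(4/5) = 0.3750 s
robot in T_r: 0.3000·0.1200 = 0.0360 m
braking distance = 0.3000²/(2·0.8000) = 0.0563 m
person approaches 0.8000·(0.1200+0.3750) = 0.3960 m
margins: 0.0600+0.0600+0.0800 = 0.2000 m
S_min ≈ 0.0360+0.0563+0.3960+0.2000  ⇒  S_min = 2753/4000 m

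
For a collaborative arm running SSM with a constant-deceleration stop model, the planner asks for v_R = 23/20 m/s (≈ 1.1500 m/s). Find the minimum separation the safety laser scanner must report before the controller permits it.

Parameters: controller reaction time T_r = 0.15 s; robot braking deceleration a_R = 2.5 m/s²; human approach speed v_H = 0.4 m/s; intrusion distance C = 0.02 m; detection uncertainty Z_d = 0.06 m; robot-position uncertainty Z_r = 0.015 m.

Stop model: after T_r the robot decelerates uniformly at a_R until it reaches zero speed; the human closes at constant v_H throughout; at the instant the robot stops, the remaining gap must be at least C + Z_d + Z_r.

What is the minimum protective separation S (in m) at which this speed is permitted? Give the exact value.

braking lasts T_s = (23/20)/(5/2) = 0.4600 s
robot covers v_R·T_r = 1.1500·0.1500 = 0.1725 m before braking
braking distance = 1.1500²/(2·2.5000) = 0.2645 m
person approaches 0.4000·(0.1500+0.4600) = 0.2440 m
C+Z_d+Z_r = 0.0200+0.0600+0.0150 = 0.0950 m
S_min ≈ 0.1725+0.2645+0.2440+0.0950  ⇒  S_min = 97/125 m

S_min = 97/125 m = 0.7760 m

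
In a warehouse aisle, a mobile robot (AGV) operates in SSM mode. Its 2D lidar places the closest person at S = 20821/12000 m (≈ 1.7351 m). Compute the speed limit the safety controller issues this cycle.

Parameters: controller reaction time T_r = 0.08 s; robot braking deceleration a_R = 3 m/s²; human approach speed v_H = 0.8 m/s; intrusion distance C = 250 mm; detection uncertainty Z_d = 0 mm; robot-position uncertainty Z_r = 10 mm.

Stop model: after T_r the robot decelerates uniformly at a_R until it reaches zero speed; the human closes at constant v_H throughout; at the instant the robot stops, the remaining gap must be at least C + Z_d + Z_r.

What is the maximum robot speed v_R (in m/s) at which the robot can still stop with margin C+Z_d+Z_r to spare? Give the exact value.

at the boundary: (1/6)·v² + (26/75)·v + (-16933/12000) = 0
  disc = (26/75)² − 4·(1/6)·(-16933/12000) = 10609/10000 ; √disc = 103/100
  v_R = (−(26/75) + 103/100) / (2·(1/6)) = 41/20 m/s
check:
braking lasts T_s = (41/20)/3 = 0.6833 s
robot covers v_R·T_r = 2.0500·0.0800 = 0.1640 m before braking
robot under decel: 2.0500²/(2·3.0000) = 0.7004 m
human over T_r+T_s: 0.8000·(0.0800+0.6833) = 0.6107 m
C+Z_d+Z_r = 0.2500+0.0000+0.0100 = 0.2600 m
sum ≈ 0.1640+0.7004+0.6107+0.2600 ≈ 1.7351 m = S ✓

v_R_max = 41/20 m/s = 2.0500 m/s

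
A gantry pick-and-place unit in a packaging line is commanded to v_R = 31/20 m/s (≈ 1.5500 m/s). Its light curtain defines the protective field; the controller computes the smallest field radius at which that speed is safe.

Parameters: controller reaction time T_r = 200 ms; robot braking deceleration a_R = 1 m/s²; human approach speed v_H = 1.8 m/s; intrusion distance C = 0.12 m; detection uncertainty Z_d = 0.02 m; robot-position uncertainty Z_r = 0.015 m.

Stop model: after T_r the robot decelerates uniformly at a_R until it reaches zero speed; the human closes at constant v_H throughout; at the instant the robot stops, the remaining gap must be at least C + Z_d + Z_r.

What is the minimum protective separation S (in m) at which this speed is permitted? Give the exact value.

stop time T_s = (31/20)/1 = 1.5500 s
robot in T_r: 1.5500·0.2000 = 0.3100 m
robot covers 1.5500·1.5500 − ½·1.0000·1.5500² = 1.2012 m while stopping
human over T_r+T_s: 1.8000·(0.2000+1.5500) = 3.1500 m
residual clearance needed = 0.1200+0.0200+0.0150 = 0.1550 m
S_min ≈ 0.3100+1.2012+3.1500+0.1550  ⇒  S_min = 3853/800 m

S_min = 3853/800 m = 4.8163 m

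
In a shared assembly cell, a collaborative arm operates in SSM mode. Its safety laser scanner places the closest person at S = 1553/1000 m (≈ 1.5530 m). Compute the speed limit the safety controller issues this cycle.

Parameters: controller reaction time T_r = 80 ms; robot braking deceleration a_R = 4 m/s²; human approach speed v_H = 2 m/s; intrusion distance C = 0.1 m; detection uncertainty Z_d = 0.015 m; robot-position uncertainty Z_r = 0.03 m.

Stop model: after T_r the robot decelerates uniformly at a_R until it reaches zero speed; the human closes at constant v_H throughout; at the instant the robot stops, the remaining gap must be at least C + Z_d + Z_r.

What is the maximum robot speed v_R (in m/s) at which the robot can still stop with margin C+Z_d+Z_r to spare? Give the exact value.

v_R_max = 8/5 m/s = 1.6000 m/s

at the boundary: (1/8)·v² + (29/50)·v + (-156/125) = 0
  disc = (29/50)² − 4·(1/8)·(-156/125) = 2401/2500 ; √disc = 49/50
  v_R = (−(29/50) + 49/50) / (2·(1/8)) = 8/5 m/s
check:
T_s = v_R/a_R = (8/5)/4 = 0.4000 s
reaction-phase robot travel = 1.6000·0.0800 = 0.1280 m
braking distance = 1.6000²/(2·4.0000) = 0.3200 m
person approaches 2.0000·(0.0800+0.4000) = 0.9600 m
margins: 0.1000+0.0150+0.0300 = 0.1450 m
sum ≈ 0.1280+0.3200+0.9600+0.1450 ≈ 1.5530 m = S ✓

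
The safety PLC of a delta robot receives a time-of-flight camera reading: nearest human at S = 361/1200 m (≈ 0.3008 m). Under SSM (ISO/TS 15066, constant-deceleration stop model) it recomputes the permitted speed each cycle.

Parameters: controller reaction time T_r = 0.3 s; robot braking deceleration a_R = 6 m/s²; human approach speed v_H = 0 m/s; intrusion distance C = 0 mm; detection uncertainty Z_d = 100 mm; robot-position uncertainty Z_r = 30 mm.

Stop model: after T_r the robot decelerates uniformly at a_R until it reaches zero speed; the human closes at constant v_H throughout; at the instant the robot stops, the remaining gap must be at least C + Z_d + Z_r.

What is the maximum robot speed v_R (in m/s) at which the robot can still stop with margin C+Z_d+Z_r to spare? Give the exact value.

v_R_max = 1/2 m/s = 0.5000 m/s

collect terms ⇒ (1/12)·v_R² + (3/10)·v_R + (-41/240) = 0
  disc = (3/10)² − 4·(1/12)·(-41/240) = 529/3600 ; √disc = 23/60
  v_R = (−(3/10) + 23/60) / (2·(1/12)) = 1/2 m/s
check:
stop time T_s = (1/2)/6 = 0.0833 s
robot in T_r: 0.5000·0.3000 = 0.1500 m
robot covers 0.5000·0.0833 − ½·6.0000·0.0833² = 0.0208 m while stopping
person approaches 0.0000·(0.3000+0.0833) = 0.0000 m
residual clearance needed = 0.0000+0.1000+0.0300 = 0.1300 m
sum ≈ 0.1500+0.0208+0.0000+0.1300 ≈ 0.3008 m = S ✓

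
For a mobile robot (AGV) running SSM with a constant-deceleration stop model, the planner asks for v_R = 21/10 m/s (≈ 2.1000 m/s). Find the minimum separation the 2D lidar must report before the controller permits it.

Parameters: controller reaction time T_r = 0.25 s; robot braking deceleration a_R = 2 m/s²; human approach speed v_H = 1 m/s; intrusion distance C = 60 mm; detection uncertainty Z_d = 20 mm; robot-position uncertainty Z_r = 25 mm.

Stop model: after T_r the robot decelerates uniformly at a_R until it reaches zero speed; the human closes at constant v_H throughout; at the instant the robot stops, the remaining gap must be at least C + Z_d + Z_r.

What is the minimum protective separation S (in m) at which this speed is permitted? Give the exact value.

S_min = 1213/400 m = 3.0325 m

braking lasts T_s = (21/10)/2 = 1.0500 s
robot covers v_R·T_r = 2.1000·0.2500 = 0.5250 m before braking
robot covers 2.1000·1.0500 − ½·2.0000·1.0500² = 1.1025 m while stopping
human over T_r+T_s: 1.0000·(0.2500+1.0500) = 1.3000 m
C+Z_d+Z_r = 0.0600+0.0200+0.0250 = 0.1050 m
S_min ≈ 0.5250+1.1025+1.3000+0.1050  ⇒  S_min = 1213/400 m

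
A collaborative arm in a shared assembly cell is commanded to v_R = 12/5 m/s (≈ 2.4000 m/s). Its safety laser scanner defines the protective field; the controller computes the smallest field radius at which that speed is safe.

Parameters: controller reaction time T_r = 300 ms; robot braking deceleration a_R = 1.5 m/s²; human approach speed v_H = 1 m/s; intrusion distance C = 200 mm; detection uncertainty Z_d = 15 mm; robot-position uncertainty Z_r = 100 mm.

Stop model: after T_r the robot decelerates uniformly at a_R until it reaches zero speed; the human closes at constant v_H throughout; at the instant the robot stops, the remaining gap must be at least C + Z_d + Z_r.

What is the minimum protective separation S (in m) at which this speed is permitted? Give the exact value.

S_min = 971/200 m = 4.8550 m

T_s = v_R/a_R = (12/5)/(3/2) = 1.6000 s
robot in T_r: 2.4000·0.3000 = 0.7200 m
robot under decel: 2.4000²/(2·1.5000) = 1.9200 m
person approaches 1.0000·(0.3000+1.6000) = 1.9000 m
C+Z_d+Z_r = 0.2000+0.0150+0.1000 = 0.3150 m
S_min ≈ 0.7200+1.9200+1.9000+0.3150  ⇒  S_min = 971/200 m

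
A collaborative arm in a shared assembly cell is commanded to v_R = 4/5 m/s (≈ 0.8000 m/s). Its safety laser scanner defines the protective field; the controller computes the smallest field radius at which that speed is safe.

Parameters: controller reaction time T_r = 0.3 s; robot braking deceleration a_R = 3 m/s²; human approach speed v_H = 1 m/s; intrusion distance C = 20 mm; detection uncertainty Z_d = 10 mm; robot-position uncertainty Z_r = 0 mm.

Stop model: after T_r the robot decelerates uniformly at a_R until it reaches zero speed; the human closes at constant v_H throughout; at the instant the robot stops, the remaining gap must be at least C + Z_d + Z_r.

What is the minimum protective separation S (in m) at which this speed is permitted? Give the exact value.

braking lasts T_s = (4/5)/3 = 0.2667 s
robot in T_r: 0.8000·0.3000 = 0.2400 m
robot under decel: 0.8000²/(2·3.0000) = 0.1067 m
human closes 1.0000·0.5667 = 0.5667 m
margins: 0.0200+0.0100+0.0000 = 0.0300 m
S_min ≈ 0.2400+0.1067+0.5667+0.0300  ⇒  S_min = 283/300 m

S_min = 283/300 m = 0.9433 m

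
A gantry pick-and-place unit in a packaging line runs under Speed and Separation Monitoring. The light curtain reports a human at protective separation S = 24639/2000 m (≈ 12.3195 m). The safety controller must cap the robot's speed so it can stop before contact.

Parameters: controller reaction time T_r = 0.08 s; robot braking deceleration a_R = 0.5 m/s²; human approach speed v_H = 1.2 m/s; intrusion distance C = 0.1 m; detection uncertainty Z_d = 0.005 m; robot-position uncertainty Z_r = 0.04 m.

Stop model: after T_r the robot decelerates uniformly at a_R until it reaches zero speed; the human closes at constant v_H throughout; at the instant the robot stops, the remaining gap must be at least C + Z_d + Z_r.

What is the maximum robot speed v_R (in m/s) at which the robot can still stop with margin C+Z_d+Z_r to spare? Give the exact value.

collect terms ⇒ (1)·v_R² + (62/25)·v_R + (-24157/2000) = 0
  disc = (62/25)² − 4·(1)·(-24157/2000) = 136161/2500 ; √disc = 369/50
  v_R = (−(62/25) + 369/50) / (2·(1)) = 49/20 m/s
check:
stop time T_s = (49/20)/(1/2) = 4.9000 s
robot in T_r: 2.4500·0.0800 = 0.1960 m
braking distance = 2.4500²/(2·0.5000) = 6.0025 m
human closes 1.2000·4.9800 = 5.9760 m
residual clearance needed = 0.1000+0.0050+0.0400 = 0.1450 m
sum ≈ 0.1960+6.0025+5.9760+0.1450 ≈ 12.3195 m = S ✓

v_R_max = 49/20 m/s = 2.4500 m/s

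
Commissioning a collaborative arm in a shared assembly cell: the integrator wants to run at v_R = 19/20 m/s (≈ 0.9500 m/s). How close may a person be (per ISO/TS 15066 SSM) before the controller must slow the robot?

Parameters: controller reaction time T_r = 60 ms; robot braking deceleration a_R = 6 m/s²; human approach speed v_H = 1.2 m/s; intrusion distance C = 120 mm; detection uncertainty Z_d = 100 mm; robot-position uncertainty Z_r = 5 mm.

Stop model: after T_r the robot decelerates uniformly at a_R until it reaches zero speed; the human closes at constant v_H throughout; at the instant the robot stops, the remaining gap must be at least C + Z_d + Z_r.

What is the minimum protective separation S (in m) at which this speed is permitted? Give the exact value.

T_s = v_R/a_R = (19/20)/6 = 0.1583 s
robot in T_r: 0.9500·0.0600 = 0.0570 m
robot covers 0.9500·0.1583 − ½·6.0000·0.1583² = 0.0752 m while stopping
person approaches 1.2000·(0.0600+0.1583) = 0.2620 m
margins: 0.1200+0.1000+0.0050 = 0.2250 m
S_min ≈ 0.0570+0.0752+0.2620+0.2250  ⇒  S_min = 14861/24000 m

S_min = 14861/24000 m = 0.6192 m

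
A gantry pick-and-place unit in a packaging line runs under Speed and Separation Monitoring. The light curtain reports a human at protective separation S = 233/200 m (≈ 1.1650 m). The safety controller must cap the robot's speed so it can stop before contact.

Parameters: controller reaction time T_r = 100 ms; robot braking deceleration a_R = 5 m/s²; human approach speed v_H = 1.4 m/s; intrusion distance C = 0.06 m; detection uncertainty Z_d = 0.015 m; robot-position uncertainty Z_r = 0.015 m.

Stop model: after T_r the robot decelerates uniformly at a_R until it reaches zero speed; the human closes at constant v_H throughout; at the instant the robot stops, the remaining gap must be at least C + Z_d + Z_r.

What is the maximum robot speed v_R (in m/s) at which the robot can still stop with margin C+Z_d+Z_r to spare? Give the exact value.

collect terms ⇒ (1/10)·v_R² + (19/50)·v_R + (-187/200) = 0
  disc = (19/50)² − 4·(1/10)·(-187/200) = 324/625 ; √disc = 18/25
  v_R = (−(19/50) + 18/25) / (2·(1/10)) = 17/10 m/s
check:
braking lasts T_s = (17/10)/5 = 0.3400 s
reaction-phase robot travel = 1.7000·0.1000 = 0.1700 m
braking distance = 1.7000²/(2·5.0000) = 0.2890 m
person approaches 1.4000·(0.1000+0.3400) = 0.6160 m
C+Z_d+Z_r = 0.0600+0.0150+0.0150 = 0.0900 m
sum ≈ 0.1700+0.2890+0.6160+0.0900 ≈ 1.1650 m = S ✓

v_R_max = 17/10 m/s = 1.7000 m/s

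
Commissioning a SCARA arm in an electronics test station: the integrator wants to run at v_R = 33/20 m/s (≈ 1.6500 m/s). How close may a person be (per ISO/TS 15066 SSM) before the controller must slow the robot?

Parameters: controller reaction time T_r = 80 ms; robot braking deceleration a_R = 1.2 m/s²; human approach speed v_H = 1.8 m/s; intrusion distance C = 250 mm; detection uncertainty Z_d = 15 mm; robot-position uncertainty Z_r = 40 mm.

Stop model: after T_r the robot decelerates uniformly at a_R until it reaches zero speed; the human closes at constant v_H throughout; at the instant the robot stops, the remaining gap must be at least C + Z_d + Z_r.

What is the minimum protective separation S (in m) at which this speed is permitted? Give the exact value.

S_min = 33523/8000 m = 4.1904 m

T_s = v_R/a_R = (33/20)/(6/5) = 1.3750 s
robot in T_r: 1.6500·0.0800 = 0.1320 m
robot under decel: 1.6500²/(2·1.2000) = 1.1344 m
human over T_r+T_s: 1.8000·(0.0800+1.3750) = 2.6190 m
C+Z_d+Z_r = 0.2500+0.0150+0.0400 = 0.3050 m
S_min ≈ 0.1320+1.1344+2.6190+0.3050  ⇒  S_min = 33523/8000 m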